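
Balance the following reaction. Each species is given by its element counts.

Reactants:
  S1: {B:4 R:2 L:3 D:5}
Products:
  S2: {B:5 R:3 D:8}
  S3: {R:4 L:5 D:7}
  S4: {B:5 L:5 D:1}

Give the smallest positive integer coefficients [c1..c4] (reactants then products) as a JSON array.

B: 5·4 = 20 | 2·5+1·0+2·5 = 20
R: 5·2 = 10 | 2·3+1·4+2·0 = 10
L: 5·3 = 15 | 2·0+1·5+2·5 = 15
D: 5·5 = 25 | 2·8+1·7+2·1 = 25
gcd(5,2,1,2) = 1

Coefficients: [5, 2, 1, 2]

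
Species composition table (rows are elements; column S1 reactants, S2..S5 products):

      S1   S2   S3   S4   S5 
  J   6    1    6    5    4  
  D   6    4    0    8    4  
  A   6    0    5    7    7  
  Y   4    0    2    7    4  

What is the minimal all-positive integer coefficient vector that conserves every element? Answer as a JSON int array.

J: 6·6 = 36 | 4·1+3·6+2·5+1·4 = 36
D: 6·6 = 36 | 4·4+3·0+2·8+1·4 = 36
A: 6·6 = 36 | 4·0+3·5+2·7+1·7 = 36
Y: 6·4 = 24 | 4·0+3·2+2·7+1·4 = 24
gcd(6,4,3,2,1) = 1

Coefficients: [6, 4, 3, 2, 1]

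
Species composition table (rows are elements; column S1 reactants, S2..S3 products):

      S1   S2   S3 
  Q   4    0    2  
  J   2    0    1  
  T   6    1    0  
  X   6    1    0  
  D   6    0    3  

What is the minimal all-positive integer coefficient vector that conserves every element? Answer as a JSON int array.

Coefficients: [1, 6, 2]

Q: 1·4 = 4 | 6·0+2·2 = 4
J: 1·2 = 2 | 6·0+2·1 = 2
T: 1·6 = 6 | 6·1+2·0 = 6
X: 1·6 = 6 | 6·1+2·0 = 6
D: 1·6 = 6 | 6·0+2·3 = 6
gcd(1,6,2) = 1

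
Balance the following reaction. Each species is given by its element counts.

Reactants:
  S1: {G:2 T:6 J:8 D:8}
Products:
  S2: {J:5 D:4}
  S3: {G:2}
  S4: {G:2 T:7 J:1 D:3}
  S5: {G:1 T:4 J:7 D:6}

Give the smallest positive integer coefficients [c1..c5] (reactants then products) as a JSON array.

Coefficients: [6, 6, 1, 4, 2]

G: 6·2 = 12 | 6·0+1·2+4·2+2·1 = 12
T: 6·6 = 36 | 6·0+1·0+4·7+2·4 = 36
J: 6·8 = 48 | 6·5+1·0+4·1+2·7 = 48
D: 6·8 = 48 | 6·4+1·0+4·3+2·6 = 48
gcd(6,6,1,4,2) = 1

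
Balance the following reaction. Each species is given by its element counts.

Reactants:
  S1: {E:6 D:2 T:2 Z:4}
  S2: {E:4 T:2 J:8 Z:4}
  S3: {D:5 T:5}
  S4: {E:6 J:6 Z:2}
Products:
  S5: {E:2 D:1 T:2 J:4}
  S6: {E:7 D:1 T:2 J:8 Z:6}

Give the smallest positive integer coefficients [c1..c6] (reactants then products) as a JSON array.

Coefficients: [1, 6, 2, 4, 6, 6]

E: 1·6+6·4+2·0+4·6 = 54 | 6·2+6·7 = 54
D: 1·2+6·0+2·5+4·0 = 12 | 6·1+6·1 = 12
T: 1·2+6·2+2·5+4·0 = 24 | 6·2+6·2 = 24
J: 1·0+6·8+2·0+4·6 = 72 | 6·4+6·8 = 72
Z: 1·4+6·4+2·0+4·2 = 36 | 6·0+6·6 = 36
gcd(1,6,2,4,6,6) = 1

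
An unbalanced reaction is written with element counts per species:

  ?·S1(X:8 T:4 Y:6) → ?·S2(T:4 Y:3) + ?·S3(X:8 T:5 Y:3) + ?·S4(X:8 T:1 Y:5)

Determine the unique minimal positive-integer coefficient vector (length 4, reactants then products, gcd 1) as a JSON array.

Coefficients: [4, 2, 1, 3]

X: 4·8 = 32 | 2·0+1·8+3·8 = 32
T: 4·4 = 16 | 2·4+1·5+3·1 = 16
Y: 4·6 = 24 | 2·3+1·3+3·5 = 24
gcd(4,2,1,3) = 1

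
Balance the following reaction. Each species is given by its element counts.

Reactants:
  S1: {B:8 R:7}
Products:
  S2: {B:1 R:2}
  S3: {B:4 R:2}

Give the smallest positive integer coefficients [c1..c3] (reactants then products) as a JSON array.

Coefficients: [2, 4, 3]

B: 2·8 = 16 | 4·1+3·4 = 16
R: 2·7 = 14 | 4·2+3·2 = 14
gcd(2,4,3) = 1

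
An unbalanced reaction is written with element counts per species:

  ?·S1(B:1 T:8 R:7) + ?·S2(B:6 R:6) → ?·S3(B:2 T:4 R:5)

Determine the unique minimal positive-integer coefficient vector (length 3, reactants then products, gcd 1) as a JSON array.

B: 2·1+1·6 = 8 | 4·2 = 8
T: 2·8+1·0 = 16 | 4·4 = 16
R: 2·7+1·6 = 20 | 4·5 = 20
gcd(2,1,4) = 1

Coefficients: [2, 1, 4]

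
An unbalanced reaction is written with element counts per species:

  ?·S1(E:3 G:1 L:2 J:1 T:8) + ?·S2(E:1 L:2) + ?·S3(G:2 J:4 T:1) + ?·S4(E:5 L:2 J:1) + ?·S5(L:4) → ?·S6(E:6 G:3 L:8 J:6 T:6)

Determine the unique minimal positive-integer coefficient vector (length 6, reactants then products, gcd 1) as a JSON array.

E: 3·3+6·1+6·0+3·5+4·0 = 30 | 5·6 = 30
G: 3·1+6·0+6·2+3·0+4·0 = 15 | 5·3 = 15
L: 3·2+6·2+6·0+3·2+4·4 = 40 | 5·8 = 40
J: 3·1+6·0+6·4+3·1+4·0 = 30 | 5·6 = 30
T: 3·8+6·0+6·1+3·0+4·0 = 30 | 5·6 = 30
gcd(3,6,6,3,4,5) = 1

Coefficients: [3, 6, 6, 3, 4, 5]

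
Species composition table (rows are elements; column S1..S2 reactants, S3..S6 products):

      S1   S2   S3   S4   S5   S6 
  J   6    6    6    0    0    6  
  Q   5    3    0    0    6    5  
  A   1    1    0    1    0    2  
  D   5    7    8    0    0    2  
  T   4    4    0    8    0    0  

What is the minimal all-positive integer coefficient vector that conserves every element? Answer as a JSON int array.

Coefficients: [2, 6, 6, 4, 3, 2]

J: 2·6+6·6 = 48 | 6·6+4·0+3·0+2·6 = 48
Q: 2·5+6·3 = 28 | 6·0+4·0+3·6+2·5 = 28
A: 2·1+6·1 = 8 | 6·0+4·1+3·0+2·2 = 8
D: 2·5+6·7 = 52 | 6·8+4·0+3·0+2·2 = 52
T: 2·4+6·4 = 32 | 6·0+4·8+3·0+2·0 = 32
gcd(2,6,6,4,3,2) = 1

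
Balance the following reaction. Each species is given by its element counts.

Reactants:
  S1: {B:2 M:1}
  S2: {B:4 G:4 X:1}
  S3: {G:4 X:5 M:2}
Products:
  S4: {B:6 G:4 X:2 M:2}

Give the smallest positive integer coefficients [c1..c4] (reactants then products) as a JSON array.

Coefficients: [6, 3, 1, 4]

B: 6·2+3·4+1·0 = 24 | 4·6 = 24
G: 6·0+3·4+1·4 = 16 | 4·4 = 16
X: 6·0+3·1+1·5 = 8 | 4·2 = 8
M: 6·1+3·0+1·2 = 8 | 4·2 = 8
gcd(6,3,1,4) = 1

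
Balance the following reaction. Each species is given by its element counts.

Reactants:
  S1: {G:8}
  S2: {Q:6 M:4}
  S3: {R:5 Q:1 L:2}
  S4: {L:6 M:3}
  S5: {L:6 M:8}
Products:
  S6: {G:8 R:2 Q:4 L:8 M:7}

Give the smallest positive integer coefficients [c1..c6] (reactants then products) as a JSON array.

Coefficients: [5, 3, 2, 5, 1, 5]

G: 5·8+3·0+2·0+5·0+1·0 = 40 | 5·8 = 40
R: 5·0+3·0+2·5+5·0+1·0 = 10 | 5·2 = 10
Q: 5·0+3·6+2·1+5·0+1·0 = 20 | 5·4 = 20
L: 5·0+3·0+2·2+5·6+1·6 = 40 | 5·8 = 40
M: 5·0+3·4+2·0+5·3+1·8 = 35 | 5·7 = 35
gcd(5,3,2,5,1,5) = 1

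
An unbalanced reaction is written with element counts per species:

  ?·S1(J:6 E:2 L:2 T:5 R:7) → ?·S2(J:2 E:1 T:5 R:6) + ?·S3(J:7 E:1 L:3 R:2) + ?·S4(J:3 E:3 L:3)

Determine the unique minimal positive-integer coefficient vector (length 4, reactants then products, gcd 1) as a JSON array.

J: 6·6 = 36 | 6·2+3·7+1·3 = 36
E: 6·2 = 12 | 6·1+3·1+1·3 = 12
L: 6·2 = 12 | 6·0+3·3+1·3 = 12
T: 6·5 = 30 | 6·5+3·0+1·0 = 30
R: 6·7 = 42 | 6·6+3·2+1·0 = 42
gcd(6,6,3,1) = 1

Coefficients: [6, 6, 3, 1]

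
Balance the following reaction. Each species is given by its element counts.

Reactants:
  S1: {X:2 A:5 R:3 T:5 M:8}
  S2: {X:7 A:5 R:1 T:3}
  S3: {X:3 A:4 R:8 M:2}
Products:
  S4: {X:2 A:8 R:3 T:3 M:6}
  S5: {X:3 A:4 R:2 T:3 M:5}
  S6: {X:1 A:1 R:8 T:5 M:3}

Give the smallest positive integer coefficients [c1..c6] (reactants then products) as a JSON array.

X: 4·2+1·7+1·3 = 18 | 1·2+5·3+1·1 = 18
A: 4·5+1·5+1·4 = 29 | 1·8+5·4+1·1 = 29
R: 4·3+1·1+1·8 = 21 | 1·3+5·2+1·8 = 21
T: 4·5+1·3+1·0 = 23 | 1·3+5·3+1·5 = 23
M: 4·8+1·0+1·2 = 34 | 1·6+5·5+1·3 = 34
gcd(4,1,1,1,5,1) = 1

Coefficients: [4, 1, 1, 1, 5, 1]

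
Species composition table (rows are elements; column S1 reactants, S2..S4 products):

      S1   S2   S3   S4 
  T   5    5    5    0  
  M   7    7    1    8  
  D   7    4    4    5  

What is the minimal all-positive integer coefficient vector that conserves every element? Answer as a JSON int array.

Coefficients: [5, 1, 4, 3]

T: 5·5 = 25 | 1·5+4·5+3·0 = 25
M: 5·7 = 35 | 1·7+4·1+3·8 = 35
D: 5·7 = 35 | 1·4+4·4+3·5 = 35
gcd(5,1,4,3) = 1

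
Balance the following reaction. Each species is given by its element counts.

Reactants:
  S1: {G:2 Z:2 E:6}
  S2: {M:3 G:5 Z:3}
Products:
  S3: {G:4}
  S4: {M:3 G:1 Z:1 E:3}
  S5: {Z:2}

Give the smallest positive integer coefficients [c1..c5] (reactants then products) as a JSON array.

M: 2·0+4·3 = 12 | 5·0+4·3+6·0 = 12
G: 2·2+4·5 = 24 | 5·4+4·1+6·0 = 24
Z: 2·2+4·3 = 16 | 5·0+4·1+6·2 = 16
E: 2·6+4·0 = 12 | 5·0+4·3+6·0 = 12
gcd(2,4,5,4,6) = 1

Coefficients: [2, 4, 5, 4, 6]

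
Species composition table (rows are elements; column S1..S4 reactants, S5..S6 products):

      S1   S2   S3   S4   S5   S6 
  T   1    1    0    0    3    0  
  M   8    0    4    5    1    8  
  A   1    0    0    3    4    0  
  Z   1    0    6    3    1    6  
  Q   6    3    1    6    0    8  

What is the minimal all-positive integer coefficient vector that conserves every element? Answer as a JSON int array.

Coefficients: [2, 4, 4, 2, 2, 5]

T: 2·1+4·1+4·0+2·0 = 6 | 2·3+5·0 = 6
M: 2·8+4·0+4·4+2·5 = 42 | 2·1+5·8 = 42
A: 2·1+4·0+4·0+2·3 = 8 | 2·4+5·0 = 8
Z: 2·1+4·0+4·6+2·3 = 32 | 2·1+5·6 = 32
Q: 2·6+4·3+4·1+2·6 = 40 | 2·0+5·8 = 40
gcd(2,4,4,2,2,5) = 1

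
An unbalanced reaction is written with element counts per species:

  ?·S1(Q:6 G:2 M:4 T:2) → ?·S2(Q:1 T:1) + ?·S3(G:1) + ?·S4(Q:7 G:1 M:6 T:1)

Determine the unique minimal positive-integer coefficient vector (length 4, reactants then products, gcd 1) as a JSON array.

Q: 3·6 = 18 | 4·1+4·0+2·7 = 18
G: 3·2 = 6 | 4·0+4·1+2·1 = 6
M: 3·4 = 12 | 4·0+4·0+2·6 = 12
T: 3·2 = 6 | 4·1+4·0+2·1 = 6
gcd(3,4,4,2) = 1

Coefficients: [3, 4, 4, 2]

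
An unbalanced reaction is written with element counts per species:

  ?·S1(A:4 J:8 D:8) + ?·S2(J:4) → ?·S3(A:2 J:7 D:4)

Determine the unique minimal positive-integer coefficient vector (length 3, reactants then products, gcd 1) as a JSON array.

A: 2·4+3·0 = 8 | 4·2 = 8
J: 2·8+3·4 = 28 | 4·7 = 28
D: 2·8+3·0 = 16 | 4·4 = 16
gcd(2,3,4) = 1

Coefficients: [2, 3, 4]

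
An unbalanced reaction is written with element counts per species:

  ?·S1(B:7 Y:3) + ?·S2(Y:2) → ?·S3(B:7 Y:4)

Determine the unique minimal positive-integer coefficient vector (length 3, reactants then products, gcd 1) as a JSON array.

B: 2·7+1·0 = 14 | 2·7 = 14
Y: 2·3+1·2 = 8 | 2·4 = 8
gcd(2,1,2) = 1

Coefficients: [2, 1, 2]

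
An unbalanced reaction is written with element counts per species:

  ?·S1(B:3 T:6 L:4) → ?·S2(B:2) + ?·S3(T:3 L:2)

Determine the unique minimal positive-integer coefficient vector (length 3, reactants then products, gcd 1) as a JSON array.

B: 2·3 = 6 | 3·2+4·0 = 6
T: 2·6 = 12 | 3·0+4·3 = 12
L: 2·4 = 8 | 3·0+4·2 = 8
gcd(2,3,4) = 1

Coefficients: [2, 3, 4]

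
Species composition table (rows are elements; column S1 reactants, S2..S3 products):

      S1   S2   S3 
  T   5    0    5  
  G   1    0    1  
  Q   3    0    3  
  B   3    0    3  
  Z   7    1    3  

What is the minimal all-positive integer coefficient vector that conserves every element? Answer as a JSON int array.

Coefficients: [1, 4, 1]

T: 1·5 = 5 | 4·0+1·5 = 5
G: 1·1 = 1 | 4·0+1·1 = 1
Q: 1·3 = 3 | 4·0+1·3 = 3
B: 1·3 = 3 | 4·0+1·3 = 3
Z: 1·7 = 7 | 4·1+1·3 = 7
gcd(1,4,1) = 1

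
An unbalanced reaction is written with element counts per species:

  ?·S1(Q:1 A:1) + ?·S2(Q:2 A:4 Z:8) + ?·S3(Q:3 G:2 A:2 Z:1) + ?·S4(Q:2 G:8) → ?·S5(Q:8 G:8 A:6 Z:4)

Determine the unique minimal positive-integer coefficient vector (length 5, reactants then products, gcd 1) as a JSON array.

Q: 6·1+1·2+4·3+2·2 = 24 | 3·8 = 24
G: 6·0+1·0+4·2+2·8 = 24 | 3·8 = 24
A: 6·1+1·4+4·2+2·0 = 18 | 3·6 = 18
Z: 6·0+1·8+4·1+2·0 = 12 | 3·4 = 12
gcd(6,1,4,2,3) = 1

Coefficients: [6, 1, 4, 2, 3]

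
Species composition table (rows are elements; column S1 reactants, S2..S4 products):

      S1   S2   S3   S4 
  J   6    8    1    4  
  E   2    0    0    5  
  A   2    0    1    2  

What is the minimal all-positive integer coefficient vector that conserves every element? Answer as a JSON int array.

J: 5·6 = 30 | 2·8+6·1+2·4 = 30
E: 5·2 = 10 | 2·0+6·0+2·5 = 10
A: 5·2 = 10 | 2·0+6·1+2·2 = 10
gcd(5,2,6,2) = 1

Coefficients: [5, 2, 6, 2]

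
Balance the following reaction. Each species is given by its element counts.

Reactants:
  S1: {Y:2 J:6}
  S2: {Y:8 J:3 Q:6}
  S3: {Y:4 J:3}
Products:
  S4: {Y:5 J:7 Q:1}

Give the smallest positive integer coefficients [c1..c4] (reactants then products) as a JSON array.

Coefficients: [5, 1, 3, 6]

Y: 5·2+1·8+3·4 = 30 | 6·5 = 30
J: 5·6+1·3+3·3 = 42 | 6·7 = 42
Q: 5·0+1·6+3·0 = 6 | 6·1 = 6
gcd(5,1,3,6) = 1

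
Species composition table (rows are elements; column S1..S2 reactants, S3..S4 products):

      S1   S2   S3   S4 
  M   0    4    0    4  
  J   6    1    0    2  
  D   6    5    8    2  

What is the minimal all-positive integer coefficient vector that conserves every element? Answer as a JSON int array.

M: 1·0+6·4 = 24 | 3·0+6·4 = 24
J: 1·6+6·1 = 12 | 3·0+6·2 = 12
D: 1·6+6·5 = 36 | 3·8+6·2 = 36
gcd(1,6,3,6) = 1

Coefficients: [1, 6, 3, 6]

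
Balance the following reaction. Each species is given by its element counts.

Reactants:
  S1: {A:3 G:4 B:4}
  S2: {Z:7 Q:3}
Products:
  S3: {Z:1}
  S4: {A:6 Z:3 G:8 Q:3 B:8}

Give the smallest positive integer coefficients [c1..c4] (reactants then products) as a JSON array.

Coefficients: [2, 1, 4, 1]

A: 2·3+1·0 = 6 | 4·0+1·6 = 6
Z: 2·0+1·7 = 7 | 4·1+1·3 = 7
G: 2·4+1·0 = 8 | 4·0+1·8 = 8
Q: 2·0+1·3 = 3 | 4·0+1·3 = 3
B: 2·4+1·0 = 8 | 4·0+1·8 = 8
gcd(2,1,4,1) = 1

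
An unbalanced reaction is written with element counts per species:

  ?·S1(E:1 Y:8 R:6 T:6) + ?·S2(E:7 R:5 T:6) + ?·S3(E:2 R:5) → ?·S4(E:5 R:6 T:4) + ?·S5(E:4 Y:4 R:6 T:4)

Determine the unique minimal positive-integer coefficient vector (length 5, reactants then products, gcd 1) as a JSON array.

E: 1·1+3·7+3·2 = 28 | 4·5+2·4 = 28
Y: 1·8+3·0+3·0 = 8 | 4·0+2·4 = 8
R: 1·6+3·5+3·5 = 36 | 4·6+2·6 = 36
T: 1·6+3·6+3·0 = 24 | 4·4+2·4 = 24
gcd(1,3,3,4,2) = 1

Coefficients: [1, 3, 3, 4, 2]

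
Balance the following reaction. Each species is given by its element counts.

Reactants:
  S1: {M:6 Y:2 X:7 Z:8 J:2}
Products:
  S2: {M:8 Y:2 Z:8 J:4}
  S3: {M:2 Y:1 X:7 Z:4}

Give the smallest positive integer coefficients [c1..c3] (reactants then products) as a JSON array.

M: 2·6 = 12 | 1·8+2·2 = 12
Y: 2·2 = 4 | 1·2+2·1 = 4
X: 2·7 = 14 | 1·0+2·7 = 14
Z: 2·8 = 16 | 1·8+2·4 = 16
J: 2·2 = 4 | 1·4+2·0 = 4
gcd(2,1,2) = 1

Coefficients: [2, 1, 2]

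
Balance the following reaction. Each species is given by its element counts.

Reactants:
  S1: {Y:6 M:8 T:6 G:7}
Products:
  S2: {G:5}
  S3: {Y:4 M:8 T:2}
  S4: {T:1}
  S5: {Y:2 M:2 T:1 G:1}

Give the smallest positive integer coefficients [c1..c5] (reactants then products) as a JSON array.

Y: 2·6 = 12 | 2·0+1·4+6·0+4·2 = 12
M: 2·8 = 16 | 2·0+1·8+6·0+4·2 = 16
T: 2·6 = 12 | 2·0+1·2+6·1+4·1 = 12
G: 2·7 = 14 | 2·5+1·0+6·0+4·1 = 14
gcd(2,2,1,6,4) = 1

Coefficients: [2, 2, 1, 6, 4]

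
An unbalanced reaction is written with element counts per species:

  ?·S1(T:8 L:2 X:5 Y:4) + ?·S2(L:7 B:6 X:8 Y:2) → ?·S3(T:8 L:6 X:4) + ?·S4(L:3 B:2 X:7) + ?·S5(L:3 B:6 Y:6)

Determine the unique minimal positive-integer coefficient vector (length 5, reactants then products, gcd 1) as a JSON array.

Coefficients: [2, 5, 2, 6, 3]

T: 2·8+5·0 = 16 | 2·8+6·0+3·0 = 16
L: 2·2+5·7 = 39 | 2·6+6·3+3·3 = 39
B: 2·0+5·6 = 30 | 2·0+6·2+3·6 = 30
X: 2·5+5·8 = 50 | 2·4+6·7+3·0 = 50
Y: 2·4+5·2 = 18 | 2·0+6·0+3·6 = 18
gcd(2,5,2,6,3) = 1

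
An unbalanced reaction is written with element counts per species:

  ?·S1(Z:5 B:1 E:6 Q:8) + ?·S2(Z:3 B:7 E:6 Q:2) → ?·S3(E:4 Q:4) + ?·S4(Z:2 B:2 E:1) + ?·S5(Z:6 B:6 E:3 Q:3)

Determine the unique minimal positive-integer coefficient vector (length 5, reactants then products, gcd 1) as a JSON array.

Coefficients: [3, 3, 6, 6, 2]

Z: 3·5+3·3 = 24 | 6·0+6·2+2·6 = 24
B: 3·1+3·7 = 24 | 6·0+6·2+2·6 = 24
E: 3·6+3·6 = 36 | 6·4+6·1+2·3 = 36
Q: 3·8+3·2 = 30 | 6·4+6·0+2·3 = 30
gcd(3,3,6,6,2) = 1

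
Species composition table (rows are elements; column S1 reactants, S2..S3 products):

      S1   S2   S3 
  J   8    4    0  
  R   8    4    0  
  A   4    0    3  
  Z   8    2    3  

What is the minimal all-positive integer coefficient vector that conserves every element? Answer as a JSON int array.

Coefficients: [3, 6, 4]

J: 3·8 = 24 | 6·4+4·0 = 24
R: 3·8 = 24 | 6·4+4·0 = 24
A: 3·4 = 12 | 6·0+4·3 = 12
Z: 3·8 = 24 | 6·2+4·3 = 24
gcd(3,6,4) = 1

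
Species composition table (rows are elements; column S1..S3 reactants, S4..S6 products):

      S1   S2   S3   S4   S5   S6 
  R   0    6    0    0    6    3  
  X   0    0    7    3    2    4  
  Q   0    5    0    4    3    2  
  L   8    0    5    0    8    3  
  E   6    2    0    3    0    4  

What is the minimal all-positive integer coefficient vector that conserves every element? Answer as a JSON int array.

R: 2·0+5·6+4·0 = 30 | 2·0+3·6+4·3 = 30
X: 2·0+5·0+4·7 = 28 | 2·3+3·2+4·4 = 28
Q: 2·0+5·5+4·0 = 25 | 2·4+3·3+4·2 = 25
L: 2·8+5·0+4·5 = 36 | 2·0+3·8+4·3 = 36
E: 2·6+5·2+4·0 = 22 | 2·3+3·0+4·4 = 22
gcd(2,5,4,2,3,4) = 1

Coefficients: [2, 5, 4, 2, 3, 4]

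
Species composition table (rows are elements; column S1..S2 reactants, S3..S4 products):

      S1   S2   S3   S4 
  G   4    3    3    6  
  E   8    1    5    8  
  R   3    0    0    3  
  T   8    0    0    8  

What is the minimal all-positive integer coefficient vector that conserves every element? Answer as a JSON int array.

Coefficients: [6, 5, 1, 6]

G: 6·4+5·3 = 39 | 1·3+6·6 = 39
E: 6·8+5·1 = 53 | 1·5+6·8 = 53
R: 6·3+5·0 = 18 | 1·0+6·3 = 18
T: 6·8+5·0 = 48 | 1·0+6·8 = 48
gcd(6,5,1,6) = 1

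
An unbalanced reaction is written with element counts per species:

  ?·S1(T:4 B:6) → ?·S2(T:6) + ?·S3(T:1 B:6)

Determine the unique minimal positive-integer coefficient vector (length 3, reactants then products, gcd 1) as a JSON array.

Coefficients: [2, 1, 2]

T: 2·4 = 8 | 1·6+2·1 = 8
B: 2·6 = 12 | 1·0+2·6 = 12
gcd(2,1,2) = 1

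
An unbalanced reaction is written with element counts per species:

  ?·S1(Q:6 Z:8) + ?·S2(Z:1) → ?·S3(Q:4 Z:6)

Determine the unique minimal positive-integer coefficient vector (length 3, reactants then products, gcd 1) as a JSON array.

Coefficients: [2, 2, 3]

Q: 2·6+2·0 = 12 | 3·4 = 12
Z: 2·8+2·1 = 18 | 3·6 = 18
gcd(2,2,3) = 1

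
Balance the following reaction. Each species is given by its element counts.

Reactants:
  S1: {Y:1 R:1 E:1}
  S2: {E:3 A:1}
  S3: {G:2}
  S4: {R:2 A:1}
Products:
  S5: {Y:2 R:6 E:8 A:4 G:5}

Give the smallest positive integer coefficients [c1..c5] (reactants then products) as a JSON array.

Y: 4·1+4·0+5·0+4·0 = 4 | 2·2 = 4
R: 4·1+4·0+5·0+4·2 = 12 | 2·6 = 12
E: 4·1+4·3+5·0+4·0 = 16 | 2·8 = 16
A: 4·0+4·1+5·0+4·1 = 8 | 2·4 = 8
G: 4·0+4·0+5·2+4·0 = 10 | 2·5 = 10
gcd(4,4,5,4,2) = 1

Coefficients: [4, 4, 5, 4, 2]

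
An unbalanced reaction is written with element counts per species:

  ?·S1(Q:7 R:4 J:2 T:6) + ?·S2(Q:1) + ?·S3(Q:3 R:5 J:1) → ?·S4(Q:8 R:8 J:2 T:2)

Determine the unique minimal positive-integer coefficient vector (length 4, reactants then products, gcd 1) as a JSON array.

Coefficients: [1, 5, 4, 3]

Q: 1·7+5·1+4·3 = 24 | 3·8 = 24
R: 1·4+5·0+4·5 = 24 | 3·8 = 24
J: 1·2+5·0+4·1 = 6 | 3·2 = 6
T: 1·6+5·0+4·0 = 6 | 3·2 = 6
gcd(1,5,4,3) = 1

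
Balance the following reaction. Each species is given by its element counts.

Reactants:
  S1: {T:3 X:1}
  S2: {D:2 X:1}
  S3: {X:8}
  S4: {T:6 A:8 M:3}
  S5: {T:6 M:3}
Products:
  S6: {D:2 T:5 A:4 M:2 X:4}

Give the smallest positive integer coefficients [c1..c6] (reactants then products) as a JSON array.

Coefficients: [2, 6, 2, 3, 1, 6]

D: 2·0+6·2+2·0+3·0+1·0 = 12 | 6·2 = 12
T: 2·3+6·0+2·0+3·6+1·6 = 30 | 6·5 = 30
A: 2·0+6·0+2·0+3·8+1·0 = 24 | 6·4 = 24
M: 2·0+6·0+2·0+3·3+1·3 = 12 | 6·2 = 12
X: 2·1+6·1+2·8+3·0+1·0 = 24 | 6·4 = 24
gcd(2,6,2,3,1,6) = 1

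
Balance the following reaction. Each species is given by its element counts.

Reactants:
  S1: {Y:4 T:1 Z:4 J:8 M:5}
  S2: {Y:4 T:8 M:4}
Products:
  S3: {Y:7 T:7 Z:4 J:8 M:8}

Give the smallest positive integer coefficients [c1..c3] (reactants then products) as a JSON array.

Coefficients: [4, 3, 4]

Y: 4·4+3·4 = 28 | 4·7 = 28
T: 4·1+3·8 = 28 | 4·7 = 28
Z: 4·4+3·0 = 16 | 4·4 = 16
J: 4·8+3·0 = 32 | 4·8 = 32
M: 4·5+3·4 = 32 | 4·8 = 32
gcd(4,3,4) = 1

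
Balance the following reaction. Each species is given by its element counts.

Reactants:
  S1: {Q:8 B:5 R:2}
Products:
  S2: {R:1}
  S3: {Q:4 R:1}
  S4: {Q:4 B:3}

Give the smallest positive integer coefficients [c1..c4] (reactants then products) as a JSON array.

Coefficients: [3, 5, 1, 5]

Q: 3·8 = 24 | 5·0+1·4+5·4 = 24
B: 3·5 = 15 | 5·0+1·0+5·3 = 15
R: 3·2 = 6 | 5·1+1·1+5·0 = 6
gcd(3,5,1,5) = 1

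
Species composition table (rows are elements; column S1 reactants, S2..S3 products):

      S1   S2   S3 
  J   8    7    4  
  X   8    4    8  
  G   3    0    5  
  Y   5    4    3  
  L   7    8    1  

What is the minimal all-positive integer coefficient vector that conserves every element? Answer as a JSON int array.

Coefficients: [5, 4, 3]

J: 5·8 = 40 | 4·7+3·4 = 40
X: 5·8 = 40 | 4·4+3·8 = 40
G: 5·3 = 15 | 4·0+3·5 = 15
Y: 5·5 = 25 | 4·4+3·3 = 25
L: 5·7 = 35 | 4·8+3·1 = 35
gcd(5,4,3) = 1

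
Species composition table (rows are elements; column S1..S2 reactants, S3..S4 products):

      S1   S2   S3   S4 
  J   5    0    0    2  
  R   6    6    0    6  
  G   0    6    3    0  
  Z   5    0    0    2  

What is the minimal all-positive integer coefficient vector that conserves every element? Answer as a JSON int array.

Coefficients: [2, 3, 6, 5]

J: 2·5+3·0 = 10 | 6·0+5·2 = 10
R: 2·6+3·6 = 30 | 6·0+5·6 = 30
G: 2·0+3·6 = 18 | 6·3+5·0 = 18
Z: 2·5+3·0 = 10 | 6·0+5·2 = 10
gcd(2,3,6,5) = 1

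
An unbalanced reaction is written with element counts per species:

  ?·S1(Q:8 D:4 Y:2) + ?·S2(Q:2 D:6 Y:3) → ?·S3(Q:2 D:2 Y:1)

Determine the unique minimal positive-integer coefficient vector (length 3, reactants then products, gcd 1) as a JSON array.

Q: 1·8+1·2 = 10 | 5·2 = 10
D: 1·4+1·6 = 10 | 5·2 = 10
Y: 1·2+1·3 = 5 | 5·1 = 5
gcd(1,1,5) = 1

Coefficients: [1, 1, 5]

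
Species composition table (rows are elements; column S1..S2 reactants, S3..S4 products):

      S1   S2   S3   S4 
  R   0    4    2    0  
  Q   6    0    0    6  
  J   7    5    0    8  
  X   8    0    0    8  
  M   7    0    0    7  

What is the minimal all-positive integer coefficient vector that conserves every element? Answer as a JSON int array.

R: 5·0+1·4 = 4 | 2·2+5·0 = 4
Q: 5·6+1·0 = 30 | 2·0+5·6 = 30
J: 5·7+1·5 = 40 | 2·0+5·8 = 40
X: 5·8+1·0 = 40 | 2·0+5·8 = 40
M: 5·7+1·0 = 35 | 2·0+5·7 = 35
gcd(5,1,2,5) = 1

Coefficients: [5, 1, 2, 5]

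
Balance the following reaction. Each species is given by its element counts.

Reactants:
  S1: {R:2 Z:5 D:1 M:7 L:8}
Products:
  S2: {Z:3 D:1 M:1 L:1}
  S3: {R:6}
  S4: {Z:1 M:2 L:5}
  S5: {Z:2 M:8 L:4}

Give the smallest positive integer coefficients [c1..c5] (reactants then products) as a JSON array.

R: 6·2 = 12 | 6·0+2·6+6·0+3·0 = 12
Z: 6·5 = 30 | 6·3+2·0+6·1+3·2 = 30
D: 6·1 = 6 | 6·1+2·0+6·0+3·0 = 6
M: 6·7 = 42 | 6·1+2·0+6·2+3·8 = 42
L: 6·8 = 48 | 6·1+2·0+6·5+3·4 = 48
gcd(6,6,2,6,3) = 1

Coefficients: [6, 6, 2, 6, 3]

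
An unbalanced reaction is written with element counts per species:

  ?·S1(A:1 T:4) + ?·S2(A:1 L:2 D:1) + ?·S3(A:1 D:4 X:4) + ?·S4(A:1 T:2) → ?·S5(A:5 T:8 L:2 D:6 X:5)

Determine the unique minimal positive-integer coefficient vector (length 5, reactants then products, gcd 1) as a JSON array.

Coefficients: [5, 4, 5, 6, 4]

A: 5·1+4·1+5·1+6·1 = 20 | 4·5 = 20
T: 5·4+4·0+5·0+6·2 = 32 | 4·8 = 32
L: 5·0+4·2+5·0+6·0 = 8 | 4·2 = 8
D: 5·0+4·1+5·4+6·0 = 24 | 4·6 = 24
X: 5·0+4·0+5·4+6·0 = 20 | 4·5 = 20
gcd(5,4,5,6,4) = 1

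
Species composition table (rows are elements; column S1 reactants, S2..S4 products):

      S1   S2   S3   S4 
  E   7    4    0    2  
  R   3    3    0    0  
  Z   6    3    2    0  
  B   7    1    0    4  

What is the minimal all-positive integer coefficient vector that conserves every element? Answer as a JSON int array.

Coefficients: [2, 2, 3, 3]

E: 2·7 = 14 | 2·4+3·0+3·2 = 14
R: 2·3 = 6 | 2·3+3·0+3·0 = 6
Z: 2·6 = 12 | 2·3+3·2+3·0 = 12
B: 2·7 = 14 | 2·1+3·0+3·4 = 14
gcd(2,2,3,3) = 1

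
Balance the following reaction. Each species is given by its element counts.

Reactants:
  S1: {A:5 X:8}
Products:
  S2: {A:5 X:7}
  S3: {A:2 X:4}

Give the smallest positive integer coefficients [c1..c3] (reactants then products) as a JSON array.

Coefficients: [6, 4, 5]

A: 6·5 = 30 | 4·5+5·2 = 30
X: 6·8 = 48 | 4·7+5·4 = 48
gcd(6,4,5) = 1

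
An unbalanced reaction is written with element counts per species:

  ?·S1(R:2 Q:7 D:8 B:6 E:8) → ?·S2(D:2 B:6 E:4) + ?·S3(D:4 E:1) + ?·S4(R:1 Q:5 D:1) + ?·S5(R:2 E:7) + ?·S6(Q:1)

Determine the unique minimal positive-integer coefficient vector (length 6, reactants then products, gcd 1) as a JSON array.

Coefficients: [5, 5, 6, 6, 2, 5]

R: 5·2 = 10 | 5·0+6·0+6·1+2·2+5·0 = 10
Q: 5·7 = 35 | 5·0+6·0+6·5+2·0+5·1 = 35
D: 5·8 = 40 | 5·2+6·4+6·1+2·0+5·0 = 40
B: 5·6 = 30 | 5·6+6·0+6·0+2·0+5·0 = 30
E: 5·8 = 40 | 5·4+6·1+6·0+2·7+5·0 = 40
gcd(5,5,6,6,2,5) = 1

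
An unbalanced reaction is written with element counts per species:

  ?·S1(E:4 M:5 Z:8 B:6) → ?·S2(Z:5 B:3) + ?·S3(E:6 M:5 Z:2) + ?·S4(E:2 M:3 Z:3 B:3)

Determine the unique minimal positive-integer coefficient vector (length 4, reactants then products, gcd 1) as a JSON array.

Coefficients: [4, 3, 1, 5]

E: 4·4 = 16 | 3·0+1·6+5·2 = 16
M: 4·5 = 20 | 3·0+1·5+5·3 = 20
Z: 4·8 = 32 | 3·5+1·2+5·3 = 32
B: 4·6 = 24 | 3·3+1·0+5·3 = 24
gcd(4,3,1,5) = 1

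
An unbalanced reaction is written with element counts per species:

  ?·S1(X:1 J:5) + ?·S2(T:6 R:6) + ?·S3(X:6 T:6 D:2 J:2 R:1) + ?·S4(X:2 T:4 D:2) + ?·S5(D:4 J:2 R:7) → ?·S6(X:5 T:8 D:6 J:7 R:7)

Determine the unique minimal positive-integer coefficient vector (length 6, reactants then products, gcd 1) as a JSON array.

Coefficients: [4, 1, 1, 5, 3, 4]

X: 4·1+1·0+1·6+5·2+3·0 = 20 | 4·5 = 20
T: 4·0+1·6+1·6+5·4+3·0 = 32 | 4·8 = 32
D: 4·0+1·0+1·2+5·2+3·4 = 24 | 4·6 = 24
J: 4·5+1·0+1·2+5·0+3·2 = 28 | 4·7 = 28
R: 4·0+1·6+1·1+5·0+3·7 = 28 | 4·7 = 28
gcd(4,1,1,5,3,4) = 1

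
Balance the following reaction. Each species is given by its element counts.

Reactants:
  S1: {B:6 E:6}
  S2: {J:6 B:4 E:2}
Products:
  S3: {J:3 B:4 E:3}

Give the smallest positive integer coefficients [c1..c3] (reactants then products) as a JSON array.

Coefficients: [2, 3, 6]

J: 2·0+3·6 = 18 | 6·3 = 18
B: 2·6+3·4 = 24 | 6·4 = 24
E: 2·6+3·2 = 18 | 6·3 = 18
gcd(2,3,6) = 1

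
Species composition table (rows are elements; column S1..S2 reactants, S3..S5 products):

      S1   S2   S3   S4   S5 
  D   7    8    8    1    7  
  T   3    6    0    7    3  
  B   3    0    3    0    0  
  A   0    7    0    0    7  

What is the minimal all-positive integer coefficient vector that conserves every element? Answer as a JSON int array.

Coefficients: [2, 5, 2, 3, 5]

D: 2·7+5·8 = 54 | 2·8+3·1+5·7 = 54
T: 2·3+5·6 = 36 | 2·0+3·7+5·3 = 36
B: 2·3+5·0 = 6 | 2·3+3·0+5·0 = 6
A: 2·0+5·7 = 35 | 2·0+3·0+5·7 = 35
gcd(2,5,2,3,5) = 1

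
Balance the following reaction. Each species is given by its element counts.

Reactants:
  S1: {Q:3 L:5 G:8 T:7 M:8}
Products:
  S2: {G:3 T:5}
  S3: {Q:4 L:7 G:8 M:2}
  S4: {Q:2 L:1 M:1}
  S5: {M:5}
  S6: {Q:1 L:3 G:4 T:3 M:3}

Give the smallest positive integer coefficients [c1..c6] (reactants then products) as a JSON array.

Coefficients: [5, 4, 1, 3, 4, 5]

Q: 5·3 = 15 | 4·0+1·4+3·2+4·0+5·1 = 15
L: 5·5 = 25 | 4·0+1·7+3·1+4·0+5·3 = 25
G: 5·8 = 40 | 4·3+1·8+3·0+4·0+5·4 = 40
T: 5·7 = 35 | 4·5+1·0+3·0+4·0+5·3 = 35
M: 5·8 = 40 | 4·0+1·2+3·1+4·5+5·3 = 40
gcd(5,4,1,3,4,5) = 1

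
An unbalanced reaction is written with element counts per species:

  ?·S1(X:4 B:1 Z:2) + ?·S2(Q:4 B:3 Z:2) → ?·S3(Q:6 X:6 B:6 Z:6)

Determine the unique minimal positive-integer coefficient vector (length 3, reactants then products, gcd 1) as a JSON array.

Coefficients: [3, 3, 2]

Q: 3·0+3·4 = 12 | 2·6 = 12
X: 3·4+3·0 = 12 | 2·6 = 12
B: 3·1+3·3 = 12 | 2·6 = 12
Z: 3·2+3·2 = 12 | 2·6 = 12
gcd(3,3,2) = 1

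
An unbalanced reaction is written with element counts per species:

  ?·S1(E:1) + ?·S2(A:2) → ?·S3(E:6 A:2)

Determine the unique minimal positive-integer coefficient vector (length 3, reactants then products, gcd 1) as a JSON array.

Coefficients: [6, 1, 1]

E: 6·1+1·0 = 6 | 1·6 = 6
A: 6·0+1·2 = 2 | 1·2 = 2
gcd(6,1,1) = 1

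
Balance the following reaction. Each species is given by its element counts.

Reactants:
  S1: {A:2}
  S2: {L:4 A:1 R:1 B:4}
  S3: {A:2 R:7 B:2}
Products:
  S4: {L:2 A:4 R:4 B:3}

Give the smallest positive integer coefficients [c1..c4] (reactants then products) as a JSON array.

L: 5·0+2·4+2·0 = 8 | 4·2 = 8
A: 5·2+2·1+2·2 = 16 | 4·4 = 16
R: 5·0+2·1+2·7 = 16 | 4·4 = 16
B: 5·0+2·4+2·2 = 12 | 4·3 = 12
gcd(5,2,2,4) = 1

Coefficients: [5, 2, 2, 4]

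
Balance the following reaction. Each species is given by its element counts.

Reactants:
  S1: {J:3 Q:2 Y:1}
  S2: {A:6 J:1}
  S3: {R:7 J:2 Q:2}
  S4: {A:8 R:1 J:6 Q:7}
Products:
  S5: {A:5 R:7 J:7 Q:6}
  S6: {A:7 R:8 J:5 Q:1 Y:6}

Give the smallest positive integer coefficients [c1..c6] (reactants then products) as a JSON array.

Coefficients: [6, 4, 6, 1, 5, 1]

A: 6·0+4·6+6·0+1·8 = 32 | 5·5+1·7 = 32
R: 6·0+4·0+6·7+1·1 = 43 | 5·7+1·8 = 43
J: 6·3+4·1+6·2+1·6 = 40 | 5·7+1·5 = 40
Q: 6·2+4·0+6·2+1·7 = 31 | 5·6+1·1 = 31
Y: 6·1+4·0+6·0+1·0 = 6 | 5·0+1·6 = 6
gcd(6,4,6,1,5,1) = 1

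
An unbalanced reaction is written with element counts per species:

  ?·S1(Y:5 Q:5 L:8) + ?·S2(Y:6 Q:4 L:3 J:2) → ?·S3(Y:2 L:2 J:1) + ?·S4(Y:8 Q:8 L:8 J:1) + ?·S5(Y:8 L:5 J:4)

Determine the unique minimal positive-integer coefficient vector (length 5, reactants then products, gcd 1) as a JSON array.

Y: 4·5+5·6 = 50 | 1·2+5·8+1·8 = 50
Q: 4·5+5·4 = 40 | 1·0+5·8+1·0 = 40
L: 4·8+5·3 = 47 | 1·2+5·8+1·5 = 47
J: 4·0+5·2 = 10 | 1·1+5·1+1·4 = 10
gcd(4,5,1,5,1) = 1

Coefficients: [4, 5, 1, 5, 1]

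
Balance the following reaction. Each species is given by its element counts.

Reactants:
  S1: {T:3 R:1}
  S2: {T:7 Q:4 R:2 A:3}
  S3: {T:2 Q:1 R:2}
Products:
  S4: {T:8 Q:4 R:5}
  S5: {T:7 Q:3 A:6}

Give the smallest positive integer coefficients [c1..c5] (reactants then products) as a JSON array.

Coefficients: [3, 6, 5, 5, 3]

T: 3·3+6·7+5·2 = 61 | 5·8+3·7 = 61
Q: 3·0+6·4+5·1 = 29 | 5·4+3·3 = 29
R: 3·1+6·2+5·2 = 25 | 5·5+3·0 = 25
A: 3·0+6·3+5·0 = 18 | 5·0+3·6 = 18
gcd(3,6,5,5,3) = 1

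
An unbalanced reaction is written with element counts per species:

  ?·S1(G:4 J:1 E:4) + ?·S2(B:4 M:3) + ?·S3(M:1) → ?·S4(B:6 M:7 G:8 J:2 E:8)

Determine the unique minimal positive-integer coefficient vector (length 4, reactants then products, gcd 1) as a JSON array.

Coefficients: [4, 3, 5, 2]

B: 4·0+3·4+5·0 = 12 | 2·6 = 12
M: 4·0+3·3+5·1 = 14 | 2·7 = 14
G: 4·4+3·0+5·0 = 16 | 2·8 = 16
J: 4·1+3·0+5·0 = 4 | 2·2 = 4
E: 4·4+3·0+5·0 = 16 | 2·8 = 16
gcd(4,3,5,2) = 1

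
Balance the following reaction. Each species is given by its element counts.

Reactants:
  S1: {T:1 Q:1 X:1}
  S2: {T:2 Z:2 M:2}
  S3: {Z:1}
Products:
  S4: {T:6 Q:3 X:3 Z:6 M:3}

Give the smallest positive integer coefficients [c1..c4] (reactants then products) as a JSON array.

T: 6·1+3·2+6·0 = 12 | 2·6 = 12
Q: 6·1+3·0+6·0 = 6 | 2·3 = 6
X: 6·1+3·0+6·0 = 6 | 2·3 = 6
Z: 6·0+3·2+6·1 = 12 | 2·6 = 12
M: 6·0+3·2+6·0 = 6 | 2·3 = 6
gcd(6,3,6,2) = 1

Coefficients: [6, 3, 6, 2]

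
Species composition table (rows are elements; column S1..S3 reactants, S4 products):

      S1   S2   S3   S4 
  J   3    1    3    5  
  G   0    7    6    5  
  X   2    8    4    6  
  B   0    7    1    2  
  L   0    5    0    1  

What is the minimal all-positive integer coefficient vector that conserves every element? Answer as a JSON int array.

J: 5·3+1·1+3·3 = 25 | 5·5 = 25
G: 5·0+1·7+3·6 = 25 | 5·5 = 25
X: 5·2+1·8+3·4 = 30 | 5·6 = 30
B: 5·0+1·7+3·1 = 10 | 5·2 = 10
L: 5·0+1·5+3·0 = 5 | 5·1 = 5
gcd(5,1,3,5) = 1

Coefficients: [5, 1, 3, 5]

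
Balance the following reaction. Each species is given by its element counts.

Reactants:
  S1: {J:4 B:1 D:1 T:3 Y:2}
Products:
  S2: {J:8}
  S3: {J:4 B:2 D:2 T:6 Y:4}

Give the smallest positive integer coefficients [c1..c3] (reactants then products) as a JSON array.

J: 4·4 = 16 | 1·8+2·4 = 16
B: 4·1 = 4 | 1·0+2·2 = 4
D: 4·1 = 4 | 1·0+2·2 = 4
T: 4·3 = 12 | 1·0+2·6 = 12
Y: 4·2 = 8 | 1·0+2·4 = 8
gcd(4,1,2) = 1

Coefficients: [4, 1, 2]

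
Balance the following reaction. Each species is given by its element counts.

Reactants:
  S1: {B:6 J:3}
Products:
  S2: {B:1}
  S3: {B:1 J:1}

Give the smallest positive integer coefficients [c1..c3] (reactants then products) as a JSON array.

B: 1·6 = 6 | 3·1+3·1 = 6
J: 1·3 = 3 | 3·0+3·1 = 3
gcd(1,3,3) = 1

Coefficients: [1, 3, 3]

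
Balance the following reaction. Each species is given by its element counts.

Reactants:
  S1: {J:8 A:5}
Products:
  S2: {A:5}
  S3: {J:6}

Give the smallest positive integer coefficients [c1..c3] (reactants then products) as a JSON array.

J: 3·8 = 24 | 3·0+4·6 = 24
A: 3·5 = 15 | 3·5+4·0 = 15
gcd(3,3,4) = 1

Coefficients: [3, 3, 4]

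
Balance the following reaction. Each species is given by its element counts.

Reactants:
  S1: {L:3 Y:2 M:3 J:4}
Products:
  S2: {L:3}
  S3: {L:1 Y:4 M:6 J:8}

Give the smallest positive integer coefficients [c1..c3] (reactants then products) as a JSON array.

L: 6·3 = 18 | 5·3+3·1 = 18
Y: 6·2 = 12 | 5·0+3·4 = 12
M: 6·3 = 18 | 5·0+3·6 = 18
J: 6·4 = 24 | 5·0+3·8 = 24
gcd(6,5,3) = 1

Coefficients: [6, 5, 3]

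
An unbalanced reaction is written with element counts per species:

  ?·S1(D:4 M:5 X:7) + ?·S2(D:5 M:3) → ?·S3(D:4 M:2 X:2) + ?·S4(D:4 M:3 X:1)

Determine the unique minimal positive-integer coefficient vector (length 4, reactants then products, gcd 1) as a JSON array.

D: 1·4+4·5 = 24 | 1·4+5·4 = 24
M: 1·5+4·3 = 17 | 1·2+5·3 = 17
X: 1·7+4·0 = 7 | 1·2+5·1 = 7
gcd(1,4,1,5) = 1

Coefficients: [1, 4, 1, 5]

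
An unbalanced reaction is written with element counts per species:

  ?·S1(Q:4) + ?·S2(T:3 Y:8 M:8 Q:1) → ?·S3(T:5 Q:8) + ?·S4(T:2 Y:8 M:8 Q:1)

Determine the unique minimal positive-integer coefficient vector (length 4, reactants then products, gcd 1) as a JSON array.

Coefficients: [2, 5, 1, 5]

T: 2·0+5·3 = 15 | 1·5+5·2 = 15
Y: 2·0+5·8 = 40 | 1·0+5·8 = 40
M: 2·0+5·8 = 40 | 1·0+5·8 = 40
Q: 2·4+5·1 = 13 | 1·8+5·1 = 13
gcd(2,5,1,5) = 1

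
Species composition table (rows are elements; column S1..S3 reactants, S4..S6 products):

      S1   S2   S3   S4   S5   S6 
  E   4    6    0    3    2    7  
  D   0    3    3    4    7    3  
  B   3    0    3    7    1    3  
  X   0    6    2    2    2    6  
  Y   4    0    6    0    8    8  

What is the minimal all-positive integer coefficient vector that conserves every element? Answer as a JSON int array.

E: 5·4+5·6+6·0 = 50 | 2·3+1·2+6·7 = 50
D: 5·0+5·3+6·3 = 33 | 2·4+1·7+6·3 = 33
B: 5·3+5·0+6·3 = 33 | 2·7+1·1+6·3 = 33
X: 5·0+5·6+6·2 = 42 | 2·2+1·2+6·6 = 42
Y: 5·4+5·0+6·6 = 56 | 2·0+1·8+6·8 = 56
gcd(5,5,6,2,1,6) = 1

Coefficients: [5, 5, 6, 2, 1, 6]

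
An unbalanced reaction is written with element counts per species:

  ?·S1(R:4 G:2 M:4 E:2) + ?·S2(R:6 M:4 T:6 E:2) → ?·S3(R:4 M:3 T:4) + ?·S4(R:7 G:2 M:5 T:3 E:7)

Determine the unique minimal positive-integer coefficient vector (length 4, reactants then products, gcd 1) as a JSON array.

Coefficients: [2, 5, 6, 2]

R: 2·4+5·6 = 38 | 6·4+2·7 = 38
G: 2·2+5·0 = 4 | 6·0+2·2 = 4
M: 2·4+5·4 = 28 | 6·3+2·5 = 28
T: 2·0+5·6 = 30 | 6·4+2·3 = 30
E: 2·2+5·2 = 14 | 6·0+2·7 = 14
gcd(2,5,6,2) = 1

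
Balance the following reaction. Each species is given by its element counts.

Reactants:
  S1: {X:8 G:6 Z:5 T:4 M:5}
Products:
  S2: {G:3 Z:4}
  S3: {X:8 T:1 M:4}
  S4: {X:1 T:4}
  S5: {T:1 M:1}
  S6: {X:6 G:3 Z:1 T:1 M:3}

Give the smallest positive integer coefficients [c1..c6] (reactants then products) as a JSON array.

X: 5·8 = 40 | 5·0+1·8+2·1+6·0+5·6 = 40
G: 5·6 = 30 | 5·3+1·0+2·0+6·0+5·3 = 30
Z: 5·5 = 25 | 5·4+1·0+2·0+6·0+5·1 = 25
T: 5·4 = 20 | 5·0+1·1+2·4+6·1+5·1 = 20
M: 5·5 = 25 | 5·0+1·4+2·0+6·1+5·3 = 25
gcd(5,5,1,2,6,5) = 1

Coefficients: [5, 5, 1, 2, 6, 5]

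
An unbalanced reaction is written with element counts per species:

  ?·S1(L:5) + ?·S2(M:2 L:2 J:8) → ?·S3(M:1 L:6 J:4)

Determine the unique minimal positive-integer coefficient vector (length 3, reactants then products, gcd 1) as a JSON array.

Coefficients: [2, 1, 2]

M: 2·0+1·2 = 2 | 2·1 = 2
L: 2·5+1·2 = 12 | 2·6 = 12
J: 2·0+1·8 = 8 | 2·4 = 8
gcd(2,1,2) = 1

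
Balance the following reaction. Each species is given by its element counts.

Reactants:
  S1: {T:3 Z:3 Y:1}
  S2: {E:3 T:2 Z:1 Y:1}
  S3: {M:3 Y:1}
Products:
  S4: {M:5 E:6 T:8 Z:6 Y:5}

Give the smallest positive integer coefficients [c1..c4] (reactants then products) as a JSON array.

Coefficients: [4, 6, 5, 3]

M: 4·0+6·0+5·3 = 15 | 3·5 = 15
E: 4·0+6·3+5·0 = 18 | 3·6 = 18
T: 4·3+6·2+5·0 = 24 | 3·8 = 24
Z: 4·3+6·1+5·0 = 18 | 3·6 = 18
Y: 4·1+6·1+5·1 = 15 | 3·5 = 15
gcd(4,6,5,3) = 1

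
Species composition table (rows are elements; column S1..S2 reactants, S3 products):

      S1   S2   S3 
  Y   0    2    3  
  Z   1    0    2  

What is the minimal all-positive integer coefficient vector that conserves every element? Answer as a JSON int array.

Coefficients: [4, 3, 2]

Y: 4·0+3·2 = 6 | 2·3 = 6
Z: 4·1+3·0 = 4 | 2·2 = 4
gcd(4,3,2) = 1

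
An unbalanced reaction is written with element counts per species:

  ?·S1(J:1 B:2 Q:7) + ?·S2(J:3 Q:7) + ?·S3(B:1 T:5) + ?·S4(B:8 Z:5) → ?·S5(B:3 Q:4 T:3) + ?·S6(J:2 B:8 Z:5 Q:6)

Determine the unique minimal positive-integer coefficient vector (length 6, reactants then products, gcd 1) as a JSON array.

J: 6·1+2·3+3·0+6·0 = 12 | 5·0+6·2 = 12
B: 6·2+2·0+3·1+6·8 = 63 | 5·3+6·8 = 63
Z: 6·0+2·0+3·0+6·5 = 30 | 5·0+6·5 = 30
Q: 6·7+2·7+3·0+6·0 = 56 | 5·4+6·6 = 56
T: 6·0+2·0+3·5+6·0 = 15 | 5·3+6·0 = 15
gcd(6,2,3,6,5,6) = 1

Coefficients: [6, 2, 3, 6, 5, 6]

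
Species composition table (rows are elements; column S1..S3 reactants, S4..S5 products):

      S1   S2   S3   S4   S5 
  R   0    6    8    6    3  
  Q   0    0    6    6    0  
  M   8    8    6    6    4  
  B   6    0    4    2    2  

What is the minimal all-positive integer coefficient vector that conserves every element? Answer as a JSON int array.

R: 1·0+2·6+3·8 = 36 | 3·6+6·3 = 36
Q: 1·0+2·0+3·6 = 18 | 3·6+6·0 = 18
M: 1·8+2·8+3·6 = 42 | 3·6+6·4 = 42
B: 1·6+2·0+3·4 = 18 | 3·2+6·2 = 18
gcd(1,2,3,3,6) = 1

Coefficients: [1, 2, 3, 3, 6]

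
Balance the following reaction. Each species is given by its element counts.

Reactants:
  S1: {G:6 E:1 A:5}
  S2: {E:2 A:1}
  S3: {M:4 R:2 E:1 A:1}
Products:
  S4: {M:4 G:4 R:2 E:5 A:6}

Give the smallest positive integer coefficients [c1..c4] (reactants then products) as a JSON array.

Coefficients: [2, 5, 3, 3]

M: 2·0+5·0+3·4 = 12 | 3·4 = 12
G: 2·6+5·0+3·0 = 12 | 3·4 = 12
R: 2·0+5·0+3·2 = 6 | 3·2 = 6
E: 2·1+5·2+3·1 = 15 | 3·5 = 15
A: 2·5+5·1+3·1 = 18 | 3·6 = 18
gcd(2,5,3,3) = 1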